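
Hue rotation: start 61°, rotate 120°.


New hue = (H + rotation) mod 360
New hue = (61 + 120) mod 360
= 181 mod 360
= 181°


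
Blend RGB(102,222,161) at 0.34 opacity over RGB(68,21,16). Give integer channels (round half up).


C = α×F + (1-α)×B, with 1-α = 0.66
R: 0.34×102 + 0.66×68 = 34.68 + 44.88 = 79.56 → 80
G: 0.34×222 + 0.66×21 = 75.48 + 13.86 = 89.34 → 89
B: 0.34×161 + 0.66×16 = 54.74 + 10.56 = 65.30 → 65
= RGB(80, 89, 65)


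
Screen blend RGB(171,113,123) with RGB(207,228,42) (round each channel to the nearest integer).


Screen: C = 255 - (255-A)×(255-B)/255, rounded to nearest integer
R: 255 - (255-171)×(255-207)/255 = 255 - 4032/255 ≈ 255 - 15.812 = 239.188 → 239
G: 255 - (255-113)×(255-228)/255 = 255 - 3834/255 ≈ 255 - 15.035 = 239.965 → 240
B: 255 - (255-123)×(255-42)/255 = 255 - 28116/255 ≈ 255 - 110.259 = 144.741 → 145
= RGB(239, 240, 145)


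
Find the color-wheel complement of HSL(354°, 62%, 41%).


Complement = opposite side of color wheel = hue + 180°
H' = (354 + 180) mod 360 = 174°
S and L unchanged.
= HSL(174°, 62%, 41%)


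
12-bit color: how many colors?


Colors = 2^bits = 2^12
= 4,096 colors


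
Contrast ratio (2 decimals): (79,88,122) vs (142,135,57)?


Linearize each sRGB channel c=v/255: c/12.92 if c ≤ 0.04045 else ((c+0.055)/1.055)^2.4
L = 0.2126×R_lin + 0.7152×G_lin + 0.0722×B_lin
Color 1 (79,88,122):
  R=79: 79/255≈0.3098 > 0.04045 → ((0.3098+0.055)/1.055)^2.4 ≈ 0.07819
  G=88: 88/255≈0.3451 > 0.04045 → ((0.3451+0.055)/1.055)^2.4 ≈ 0.09759
  B=122: 122/255≈0.4784 > 0.04045 → ((0.4784+0.055)/1.055)^2.4 ≈ 0.19462
  L1 = 0.2126×0.07819 + 0.7152×0.09759 + 0.0722×0.19462 ≈ 0.10047
Color 2 (142,135,57):
  R=142: 142/255≈0.5569 > 0.04045 → ((0.5569+0.055)/1.055)^2.4 ≈ 0.27050
  G=135: 135/255≈0.5294 > 0.04045 → ((0.5294+0.055)/1.055)^2.4 ≈ 0.24228
  B=57: 57/255≈0.2235 > 0.04045 → ((0.2235+0.055)/1.055)^2.4 ≈ 0.04092
  L2 = 0.2126×0.27050 + 0.7152×0.24228 + 0.0722×0.04092 ≈ 0.23374
Lighter = 0.23374, Darker = 0.10047
Ratio = (L_lighter + 0.05) / (L_darker + 0.05)
Ratio = (0.23374 + 0.05) / (0.10047 + 0.05) = 0.28374 / 0.15047 ≈ 1.8857
Ratio ≈ 1.89:1


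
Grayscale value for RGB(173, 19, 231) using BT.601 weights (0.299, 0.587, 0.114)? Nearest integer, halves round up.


Gray = 0.299×R + 0.587×G + 0.114×B
Gray = 0.299×173 + 0.587×19 + 0.114×231
Gray = 51.727 + 11.153 + 26.334
Gray = 89.214 → round half up → 89
Gray = 89


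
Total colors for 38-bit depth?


Colors = 2^bits = 2^38
= 274,877,906,944 colors


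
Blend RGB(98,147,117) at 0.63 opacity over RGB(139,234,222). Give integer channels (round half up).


C = α×F + (1-α)×B, with 1-α = 0.37
R: 0.63×98 + 0.37×139 = 61.74 + 51.43 = 113.17 → 113
G: 0.63×147 + 0.37×234 = 92.61 + 86.58 = 179.19 → 179
B: 0.63×117 + 0.37×222 = 73.71 + 82.14 = 155.85 → 156
= RGB(113, 179, 156)


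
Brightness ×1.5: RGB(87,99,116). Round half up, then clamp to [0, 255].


Multiply each channel by 1.5, round half up, clamp to [0, 255]
R: 87×1.5 = 130.5 → round → 131
G: 99×1.5 = 148.5 → round → 149
B: 116×1.5 = 174
= RGB(131, 149, 174)


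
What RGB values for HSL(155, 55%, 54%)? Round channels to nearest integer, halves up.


H=155°, S=0.55, L=0.54
C = (1-|2L-1|)×S = (1-|0.08|)×0.55 = 0.506
H' = H/60 = 155/60 ≈ 2.5833; X = C×(1-|H' mod 2 - 1|) ≈ 0.2952
m = L - C/2 = 0.54 - 0.253 = 0.287
Sector ⌊H'⌋ = 2 → (R',G',B') = (0.0, 0.506, ≈0.2952)
RGB = ((R'+m)×255, (G'+m)×255, (B'+m)×255) = (73.185, 202.215, 148.4525)
Round half up → RGB(73, 202, 148)


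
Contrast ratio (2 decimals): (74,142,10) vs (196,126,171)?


Linearize each sRGB channel c=v/255: c/12.92 if c ≤ 0.04045 else ((c+0.055)/1.055)^2.4
L = 0.2126×R_lin + 0.7152×G_lin + 0.0722×B_lin
Color 1 (74,142,10):
  R=74: 74/255≈0.2902 > 0.04045 → ((0.2902+0.055)/1.055)^2.4 ≈ 0.06848
  G=142: 142/255≈0.5569 > 0.04045 → ((0.5569+0.055)/1.055)^2.4 ≈ 0.27050
  B=10: 10/255≈0.0392 ≤ 0.04045 → 0.0392/12.92 ≈ 0.00304
  L1 = 0.2126×0.06848 + 0.7152×0.27050 + 0.0722×0.00304 ≈ 0.20824
Color 2 (196,126,171):
  R=196: 196/255≈0.7686 > 0.04045 → ((0.7686+0.055)/1.055)^2.4 ≈ 0.55201
  G=126: 126/255≈0.4941 > 0.04045 → ((0.4941+0.055)/1.055)^2.4 ≈ 0.20864
  B=171: 171/255≈0.6706 > 0.04045 → ((0.6706+0.055)/1.055)^2.4 ≈ 0.40724
  L2 = 0.2126×0.55201 + 0.7152×0.20864 + 0.0722×0.40724 ≈ 0.29598
Lighter = 0.29598, Darker = 0.20824
Ratio = (L_lighter + 0.05) / (L_darker + 0.05)
Ratio = (0.29598 + 0.05) / (0.20824 + 0.05) = 0.34598 / 0.25824 ≈ 1.3398
Ratio ≈ 1.34:1


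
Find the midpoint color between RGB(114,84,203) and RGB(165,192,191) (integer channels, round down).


Midpoint: each channel = ⌊(C₁+C₂)/2⌋
R: ⌊(114+165)/2⌋ = 139
G: ⌊(84+192)/2⌋ = 138
B: ⌊(203+191)/2⌋ = 197
= RGB(139, 138, 197)


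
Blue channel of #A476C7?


Color: #A476C7
R = A4 = 164
G = 76 = 118
B = C7 = 199
Blue = 199


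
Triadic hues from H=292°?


Triadic: equally spaced at 120° intervals
H1 = 292°
H2 = (292 + 120) mod 360 = 52°
H3 = (292 + 240) mod 360 = 172°
Triadic = 292°, 52°, 172°


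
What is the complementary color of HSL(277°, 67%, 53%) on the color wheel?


Complement = opposite side of color wheel = hue + 180°
H' = (277 + 180) mod 360 = 97°
S and L unchanged.
= HSL(97°, 67%, 53%)


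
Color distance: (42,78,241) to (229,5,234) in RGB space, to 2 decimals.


d = √[(R₁-R₂)² + (G₁-G₂)² + (B₁-B₂)²]
d = √[(42-229)² + (78-5)² + (241-234)²]
d = √[34969 + 5329 + 49]
d = √40347
d ≈ 200.87


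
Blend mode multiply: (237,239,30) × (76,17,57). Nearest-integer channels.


Multiply: C = A×B/255, rounded to nearest integer
R: 237×76/255 = 18012/255 ≈ 70.635 → 71
G: 239×17/255 = 4063/255 ≈ 15.933 → 16
B: 30×57/255 = 1710/255 ≈ 6.706 → 7
= RGB(71, 16, 7)


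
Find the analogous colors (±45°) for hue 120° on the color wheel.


Base hue: 120°
Left analog: (120 - 45) mod 360 = 75°
Right analog: (120 + 45) mod 360 = 165°
Analogous hues = 75° and 165°


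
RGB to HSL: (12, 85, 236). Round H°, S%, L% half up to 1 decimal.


Normalize: R'=12/255≈0.0471, G'=85/255≈0.3333, B'=236/255≈0.9255
Max=236/255, Min=12/255, Δ=Max-Min=224/255
L = (Max+Min)/2 = (236+12)/510 = 248/510 = 0.48627… → L = 48.6%
L ≤ 0.5 → S = Δ/(Max+Min) = 224/(236+12) = 224/248 = 0.90322… → S = 90.3%
(the 1/255 factors cancel in S and H, so raw channel differences can be used)
Max is B' → H = 60 × ((R-G)/Δ + 4) = 60 × ((12-85)/224 + 4)
  -73/224 + 4 = -0.3258… + 4 = 3.6741…
  H = 60 × 3.6741… = 220.446…° → H = 220.4°
= HSL(220.4°, 90.3%, 48.6%)


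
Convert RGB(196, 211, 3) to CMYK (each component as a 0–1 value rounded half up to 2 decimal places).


R'=196/255≈0.7686, G'=211/255≈0.8275, B'=3/255≈0.0118
K = 1 - max(R',G',B') = 1 - 211/255 = 44/255 = 0.17254… → 0.17
(1-R'-K)/(1-K) simplifies to (max-R)/max with max = 211:
C = (211-196)/211 = 15/211 = 0.07109… → 0.07
M = (211-211)/211 = 0/211 = 0 → 0.00
Y = (211-3)/211 = 208/211 = 0.98578… → 0.99
= CMYK(0.07, 0.00, 0.99, 0.17)


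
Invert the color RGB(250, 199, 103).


Invert: (255-R, 255-G, 255-B)
R: 255-250 = 5
G: 255-199 = 56
B: 255-103 = 152
= RGB(5, 56, 152)


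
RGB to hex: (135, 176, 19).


R = 135 → 87 (hex)
G = 176 → B0 (hex)
B = 19 → 13 (hex)
Hex = #87B013


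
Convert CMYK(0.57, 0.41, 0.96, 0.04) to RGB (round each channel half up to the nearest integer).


R = 255 × (1-C) × (1-K) = 255 × 0.43 × 0.96 = 105.264 → 105
G = 255 × (1-M) × (1-K) = 255 × 0.59 × 0.96 = 144.432 → 144
B = 255 × (1-Y) × (1-K) = 255 × 0.04 × 0.96 = 9.792 → 10
= RGB(105, 144, 10)


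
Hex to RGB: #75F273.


75 → 117 (R)
F2 → 242 (G)
73 → 115 (B)
= RGB(117, 242, 115)


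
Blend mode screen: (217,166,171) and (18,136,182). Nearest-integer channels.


Screen: C = 255 - (255-A)×(255-B)/255, rounded to nearest integer
R: 255 - (255-217)×(255-18)/255 = 255 - 9006/255 ≈ 255 - 35.318 = 219.682 → 220
G: 255 - (255-166)×(255-136)/255 = 255 - 10591/255 ≈ 255 - 41.533 = 213.467 → 213
B: 255 - (255-171)×(255-182)/255 = 255 - 6132/255 ≈ 255 - 24.047 = 230.953 → 231
= RGB(220, 213, 231)


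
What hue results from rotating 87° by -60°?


New hue = (H + rotation) mod 360
New hue = (87 -60) mod 360
= 27 mod 360
= 27°


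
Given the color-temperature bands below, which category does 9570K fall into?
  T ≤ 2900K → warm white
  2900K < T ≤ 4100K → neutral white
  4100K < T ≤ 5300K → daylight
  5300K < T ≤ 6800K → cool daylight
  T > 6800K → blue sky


Temperature: 9570K
9570K > 6800K → blue sky
Classification: blue sky


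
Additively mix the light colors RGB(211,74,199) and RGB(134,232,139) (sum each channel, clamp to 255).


Additive: each channel = min(255, C₁+C₂)
R: 211+134 = 345 → 255
G: 74+232 = 306 → 255
B: 199+139 = 338 → 255
= RGB(255, 255, 255)


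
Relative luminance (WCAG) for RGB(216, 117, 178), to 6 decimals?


Linearize each channel (sRGB transfer function): c = v/255; c_lin = c/12.92 if c ≤ 0.04045, else ((c+0.055)/1.055)^2.4
  R: 216/255 ≈ 0.847059 > 0.04045 → ((0.847059+0.055)/1.055)^2.4 ≈ 0.686685
  G: 117/255 ≈ 0.458824 > 0.04045 → ((0.458824+0.055)/1.055)^2.4 ≈ 0.177888
  B: 178/255 ≈ 0.698039 > 0.04045 → ((0.698039+0.055)/1.055)^2.4 ≈ 0.445201
R_lin = 0.686685, G_lin = 0.177888, B_lin = 0.445201
L = 0.2126×R + 0.7152×G + 0.0722×B
L = 0.2126×0.686685 + 0.7152×0.177888 + 0.0722×0.445201
L ≈ 0.305359


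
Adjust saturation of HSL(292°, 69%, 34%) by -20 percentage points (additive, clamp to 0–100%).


Original S = 69%
Adjustment = -20 percentage points
New S = 69 + (-20) = 49
Clamp to [0, 100] → 49
= HSL(292°, 49%, 34%)


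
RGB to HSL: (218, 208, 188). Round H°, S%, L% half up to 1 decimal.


Normalize: R'=218/255≈0.8549, G'=208/255≈0.8157, B'=188/255≈0.7373
Max=218/255, Min=188/255, Δ=Max-Min=30/255
L = (Max+Min)/2 = (218+188)/510 = 406/510 = 0.79607… → L = 79.6%
L > 0.5 → S = Δ/(2-Max-Min) = 30/(510-218-188) = 30/104 = 0.28846… → S = 28.8%
(the 1/255 factors cancel in S and H, so raw channel differences can be used)
Max is R' → H = 60 × (((G-B)/Δ) mod 6) = 60 × (((208-188)/30) mod 6)
  20/30 = 0.6666…
  H = 60 × 0.6666… = 40° → H = 40.0°
= HSL(40.0°, 28.8%, 79.6%)


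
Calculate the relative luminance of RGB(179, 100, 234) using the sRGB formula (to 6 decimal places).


Linearize each channel (sRGB transfer function): c = v/255; c_lin = c/12.92 if c ≤ 0.04045, else ((c+0.055)/1.055)^2.4
  R: 179/255 ≈ 0.701961 > 0.04045 → ((0.701961+0.055)/1.055)^2.4 ≈ 0.450786
  G: 100/255 ≈ 0.392157 > 0.04045 → ((0.392157+0.055)/1.055)^2.4 ≈ 0.127438
  B: 234/255 ≈ 0.917647 > 0.04045 → ((0.917647+0.055)/1.055)^2.4 ≈ 0.822786
R_lin = 0.450786, G_lin = 0.127438, B_lin = 0.822786
L = 0.2126×R + 0.7152×G + 0.0722×B
L = 0.2126×0.450786 + 0.7152×0.127438 + 0.0722×0.822786
L ≈ 0.246386


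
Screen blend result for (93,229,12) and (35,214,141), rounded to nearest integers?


Screen: C = 255 - (255-A)×(255-B)/255, rounded to nearest integer
R: 255 - (255-93)×(255-35)/255 = 255 - 35640/255 ≈ 255 - 139.765 = 115.235 → 115
G: 255 - (255-229)×(255-214)/255 = 255 - 1066/255 ≈ 255 - 4.180 = 250.820 → 251
B: 255 - (255-12)×(255-141)/255 = 255 - 27702/255 ≈ 255 - 108.635 = 146.365 → 146
= RGB(115, 251, 146)


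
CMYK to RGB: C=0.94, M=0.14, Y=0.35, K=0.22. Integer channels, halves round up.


R = 255 × (1-C) × (1-K) = 255 × 0.06 × 0.78 = 11.934 → 12
G = 255 × (1-M) × (1-K) = 255 × 0.86 × 0.78 = 171.054 → 171
B = 255 × (1-Y) × (1-K) = 255 × 0.65 × 0.78 = 129.285 → 129
= RGB(12, 171, 129)


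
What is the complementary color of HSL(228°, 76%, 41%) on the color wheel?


Complement = opposite side of color wheel = hue + 180°
H' = (228 + 180) mod 360 = 48°
S and L unchanged.
= HSL(48°, 76%, 41%)


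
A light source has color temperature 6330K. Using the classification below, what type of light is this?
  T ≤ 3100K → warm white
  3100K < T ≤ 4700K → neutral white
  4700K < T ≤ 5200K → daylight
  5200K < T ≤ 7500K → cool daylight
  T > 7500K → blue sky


Temperature: 6330K
5200K < 6330K ≤ 7500K → cool daylight
Classification: cool daylight


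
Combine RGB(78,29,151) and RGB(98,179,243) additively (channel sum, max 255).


Additive: each channel = min(255, C₁+C₂)
R: 78+98 = 176 → 176
G: 29+179 = 208 → 208
B: 151+243 = 394 → 255
= RGB(176, 208, 255)


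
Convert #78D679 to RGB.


78 → 120 (R)
D6 → 214 (G)
79 → 121 (B)
= RGB(120, 214, 121)


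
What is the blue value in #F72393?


Color: #F72393
R = F7 = 247
G = 23 = 35
B = 93 = 147
Blue = 147


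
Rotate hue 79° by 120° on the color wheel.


New hue = (H + rotation) mod 360
New hue = (79 + 120) mod 360
= 199 mod 360
= 199°


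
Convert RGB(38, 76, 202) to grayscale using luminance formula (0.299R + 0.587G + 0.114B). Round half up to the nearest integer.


Gray = 0.299×R + 0.587×G + 0.114×B
Gray = 0.299×38 + 0.587×76 + 0.114×202
Gray = 11.362 + 44.612 + 23.028
Gray = 79.002 → round half up → 79
Gray = 79


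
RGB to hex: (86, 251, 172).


R = 86 → 56 (hex)
G = 251 → FB (hex)
B = 172 → AC (hex)
Hex = #56FBAC


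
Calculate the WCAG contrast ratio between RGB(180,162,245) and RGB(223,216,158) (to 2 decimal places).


Linearize each sRGB channel c=v/255: c/12.92 if c ≤ 0.04045 else ((c+0.055)/1.055)^2.4
L = 0.2126×R_lin + 0.7152×G_lin + 0.0722×B_lin
Color 1 (180,162,245):
  R=180: 180/255≈0.7059 > 0.04045 → ((0.7059+0.055)/1.055)^2.4 ≈ 0.45641
  G=162: 162/255≈0.6353 > 0.04045 → ((0.6353+0.055)/1.055)^2.4 ≈ 0.36131
  B=245: 245/255≈0.9608 > 0.04045 → ((0.9608+0.055)/1.055)^2.4 ≈ 0.91310
  L1 = 0.2126×0.45641 + 0.7152×0.36131 + 0.0722×0.91310 ≈ 0.42137
Color 2 (223,216,158):
  R=223: 223/255≈0.8745 > 0.04045 → ((0.8745+0.055)/1.055)^2.4 ≈ 0.73791
  G=216: 216/255≈0.8471 > 0.04045 → ((0.8471+0.055)/1.055)^2.4 ≈ 0.68669
  B=158: 158/255≈0.6196 > 0.04045 → ((0.6196+0.055)/1.055)^2.4 ≈ 0.34191
  L2 = 0.2126×0.73791 + 0.7152×0.68669 + 0.0722×0.34191 ≈ 0.67268
Lighter = 0.67268, Darker = 0.42137
Ratio = (L_lighter + 0.05) / (L_darker + 0.05)
Ratio = (0.67268 + 0.05) / (0.42137 + 0.05) = 0.72268 / 0.47137 ≈ 1.5332
Ratio ≈ 1.53:1


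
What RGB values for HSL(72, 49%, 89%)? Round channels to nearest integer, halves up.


H=72°, S=0.49, L=0.89
C = (1-|2L-1|)×S = (1-|0.78|)×0.49 = 0.1078
H' = H/60 = 72/60 ≈ 1.2000; X = C×(1-|H' mod 2 - 1|) = 0.08624
m = L - C/2 = 0.89 - 0.0539 = 0.8361
Sector ⌊H'⌋ = 1 → (R',G',B') = (0.08624, 0.1078, 0.0)
RGB = ((R'+m)×255, (G'+m)×255, (B'+m)×255) = (235.1967, 240.6945, 213.2055)
Round half up → RGB(235, 241, 213)


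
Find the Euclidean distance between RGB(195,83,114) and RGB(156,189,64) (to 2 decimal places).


d = √[(R₁-R₂)² + (G₁-G₂)² + (B₁-B₂)²]
d = √[(195-156)² + (83-189)² + (114-64)²]
d = √[1521 + 11236 + 2500]
d = √15257
d ≈ 123.52


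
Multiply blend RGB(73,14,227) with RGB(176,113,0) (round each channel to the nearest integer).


Multiply: C = A×B/255, rounded to nearest integer
R: 73×176/255 = 12848/255 ≈ 50.384 → 50
G: 14×113/255 = 1582/255 ≈ 6.204 → 6
B: 227×0/255 = 0/255 ≈ 0.000 → 0
= RGB(50, 6, 0)


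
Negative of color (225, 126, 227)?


Invert: (255-R, 255-G, 255-B)
R: 255-225 = 30
G: 255-126 = 129
B: 255-227 = 28
= RGB(30, 129, 28)


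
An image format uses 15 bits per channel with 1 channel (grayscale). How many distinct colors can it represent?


Total bits = 15 bits/channel × 1 channels = 15 bits
Distinct colors = 2^15
= 32,768 colors


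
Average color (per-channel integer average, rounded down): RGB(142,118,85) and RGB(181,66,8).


Midpoint: each channel = ⌊(C₁+C₂)/2⌋
R: ⌊(142+181)/2⌋ = 161
G: ⌊(118+66)/2⌋ = 92
B: ⌊(85+8)/2⌋ = 46
= RGB(161, 92, 46)


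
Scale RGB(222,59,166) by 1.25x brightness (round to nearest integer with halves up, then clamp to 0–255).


Multiply each channel by 1.25, round half up, clamp to [0, 255]
R: 222×1.25 = 277.5 → round → 278 → clamp → 255
G: 59×1.25 = 73.75 → round → 74
B: 166×1.25 = 207.5 → round → 208
= RGB(255, 74, 208)


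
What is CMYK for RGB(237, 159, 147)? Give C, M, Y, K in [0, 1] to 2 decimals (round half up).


R'=237/255≈0.9294, G'=159/255≈0.6235, B'=147/255≈0.5765
K = 1 - max(R',G',B') = 1 - 237/255 = 18/255 = 0.07058… → 0.07
(1-R'-K)/(1-K) simplifies to (max-R)/max with max = 237:
C = (237-237)/237 = 0/237 = 0 → 0.00
M = (237-159)/237 = 78/237 = 0.32911… → 0.33
Y = (237-147)/237 = 90/237 = 0.37974… → 0.38
= CMYK(0.00, 0.33, 0.38, 0.07)


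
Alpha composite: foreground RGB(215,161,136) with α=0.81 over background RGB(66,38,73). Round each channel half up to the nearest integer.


C = α×F + (1-α)×B, with 1-α = 0.19
R: 0.81×215 + 0.19×66 = 174.15 + 12.54 = 186.69 → 187
G: 0.81×161 + 0.19×38 = 130.41 + 7.22 = 137.63 → 138
B: 0.81×136 + 0.19×73 = 110.16 + 13.87 = 124.03 → 124
= RGB(187, 138, 124)


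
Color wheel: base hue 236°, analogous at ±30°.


Base hue: 236°
Left analog: (236 - 30) mod 360 = 206°
Right analog: (236 + 30) mod 360 = 266°
Analogous hues = 206° and 266°


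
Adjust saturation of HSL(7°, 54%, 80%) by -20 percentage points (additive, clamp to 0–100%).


Original S = 54%
Adjustment = -20 percentage points
New S = 54 + (-20) = 34
Clamp to [0, 100] → 34
= HSL(7°, 34%, 80%)


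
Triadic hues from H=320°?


Triadic: equally spaced at 120° intervals
H1 = 320°
H2 = (320 + 120) mod 360 = 80°
H3 = (320 + 240) mod 360 = 200°
Triadic = 320°, 80°, 200°


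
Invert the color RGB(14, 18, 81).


Invert: (255-R, 255-G, 255-B)
R: 255-14 = 241
G: 255-18 = 237
B: 255-81 = 174
= RGB(241, 237, 174)


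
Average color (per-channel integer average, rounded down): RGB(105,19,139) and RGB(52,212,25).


Midpoint: each channel = ⌊(C₁+C₂)/2⌋
R: ⌊(105+52)/2⌋ = 78
G: ⌊(19+212)/2⌋ = 115
B: ⌊(139+25)/2⌋ = 82
= RGB(78, 115, 82)


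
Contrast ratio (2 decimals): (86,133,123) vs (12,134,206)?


Linearize each sRGB channel c=v/255: c/12.92 if c ≤ 0.04045 else ((c+0.055)/1.055)^2.4
L = 0.2126×R_lin + 0.7152×G_lin + 0.0722×B_lin
Color 1 (86,133,123):
  R=86: 86/255≈0.3373 > 0.04045 → ((0.3373+0.055)/1.055)^2.4 ≈ 0.09306
  G=133: 133/255≈0.5216 > 0.04045 → ((0.5216+0.055)/1.055)^2.4 ≈ 0.23455
  B=123: 123/255≈0.4824 > 0.04045 → ((0.4824+0.055)/1.055)^2.4 ≈ 0.19807
  L1 = 0.2126×0.09306 + 0.7152×0.23455 + 0.0722×0.19807 ≈ 0.20184
Color 2 (12,134,206):
  R=12: 12/255≈0.0471 > 0.04045 → ((0.0471+0.055)/1.055)^2.4 ≈ 0.00368
  G=134: 134/255≈0.5255 > 0.04045 → ((0.5255+0.055)/1.055)^2.4 ≈ 0.23840
  B=206: 206/255≈0.8078 > 0.04045 → ((0.8078+0.055)/1.055)^2.4 ≈ 0.61721
  L2 = 0.2126×0.00368 + 0.7152×0.23840 + 0.0722×0.61721 ≈ 0.21585
Lighter = 0.21585, Darker = 0.20184
Ratio = (L_lighter + 0.05) / (L_darker + 0.05)
Ratio = (0.21585 + 0.05) / (0.20184 + 0.05) = 0.26585 / 0.25184 ≈ 1.0556
Ratio ≈ 1.06:1


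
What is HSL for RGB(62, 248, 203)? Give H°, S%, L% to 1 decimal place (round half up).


Normalize: R'=62/255≈0.2431, G'=248/255≈0.9725, B'=203/255≈0.7961
Max=248/255, Min=62/255, Δ=Max-Min=186/255
L = (Max+Min)/2 = (248+62)/510 = 310/510 = 0.60784… → L = 60.8%
L > 0.5 → S = Δ/(2-Max-Min) = 186/(510-248-62) = 186/200 = 0.93 → S = 93.0%
(the 1/255 factors cancel in S and H, so raw channel differences can be used)
Max is G' → H = 60 × ((B-R)/Δ + 2) = 60 × ((203-62)/186 + 2)
  141/186 + 2 = 0.7580… + 2 = 2.7580…
  H = 60 × 2.7580… = 165.483…° → H = 165.5°
= HSL(165.5°, 93.0%, 60.8%)


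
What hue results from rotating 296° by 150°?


New hue = (H + rotation) mod 360
New hue = (296 + 150) mod 360
= 446 mod 360
= 86°


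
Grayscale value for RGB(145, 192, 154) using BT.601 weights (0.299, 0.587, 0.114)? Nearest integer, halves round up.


Gray = 0.299×R + 0.587×G + 0.114×B
Gray = 0.299×145 + 0.587×192 + 0.114×154
Gray = 43.355 + 112.704 + 17.556
Gray = 173.615 → round half up → 174
Gray = 174


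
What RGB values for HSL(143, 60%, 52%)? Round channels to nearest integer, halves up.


H=143°, S=0.60, L=0.52
C = (1-|2L-1|)×S = (1-|0.04|)×0.60 = 0.576
H' = H/60 = 143/60 ≈ 2.3833; X = C×(1-|H' mod 2 - 1|) = 0.2208
m = L - C/2 = 0.52 - 0.288 = 0.232
Sector ⌊H'⌋ = 2 → (R',G',B') = (0.0, 0.576, 0.2208)
RGB = ((R'+m)×255, (G'+m)×255, (B'+m)×255) = (59.16, 206.04, 115.464)
Round half up → RGB(59, 206, 115)


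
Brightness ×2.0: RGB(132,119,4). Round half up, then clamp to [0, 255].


Multiply each channel by 2.0, round half up, clamp to [0, 255]
R: 132×2.0 = 264 → clamp → 255
G: 119×2.0 = 238
B: 4×2.0 = 8
= RGB(255, 238, 8)


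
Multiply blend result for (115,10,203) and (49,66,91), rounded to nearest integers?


Multiply: C = A×B/255, rounded to nearest integer
R: 115×49/255 = 5635/255 ≈ 22.098 → 22
G: 10×66/255 = 660/255 ≈ 2.588 → 3
B: 203×91/255 = 18473/255 ≈ 72.443 → 72
= RGB(22, 3, 72)


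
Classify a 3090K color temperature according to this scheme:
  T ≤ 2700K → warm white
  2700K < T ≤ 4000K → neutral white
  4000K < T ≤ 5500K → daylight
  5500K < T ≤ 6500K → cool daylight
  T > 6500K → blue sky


Temperature: 3090K
2700K < 3090K ≤ 4000K → neutral white
Classification: neutral white


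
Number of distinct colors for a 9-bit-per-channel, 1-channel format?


Total bits = 9 bits/channel × 1 channels = 9 bits
Distinct colors = 2^9
= 512 colors


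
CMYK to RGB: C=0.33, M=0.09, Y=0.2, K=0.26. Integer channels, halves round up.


R = 255 × (1-C) × (1-K) = 255 × 0.67 × 0.74 = 126.429 → 126
G = 255 × (1-M) × (1-K) = 255 × 0.91 × 0.74 = 171.717 → 172
B = 255 × (1-Y) × (1-K) = 255 × 0.80 × 0.74 = 150.96 → 151
= RGB(126, 172, 151)


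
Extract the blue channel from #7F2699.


Color: #7F2699
R = 7F = 127
G = 26 = 38
B = 99 = 153
Blue = 153


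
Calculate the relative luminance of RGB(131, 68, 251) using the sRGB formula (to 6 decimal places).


Linearize each channel (sRGB transfer function): c = v/255; c_lin = c/12.92 if c ≤ 0.04045, else ((c+0.055)/1.055)^2.4
  R: 131/255 ≈ 0.513725 > 0.04045 → ((0.513725+0.055)/1.055)^2.4 ≈ 0.226966
  G: 68/255 ≈ 0.266667 > 0.04045 → ((0.266667+0.055)/1.055)^2.4 ≈ 0.057805
  B: 251/255 ≈ 0.984314 > 0.04045 → ((0.984314+0.055)/1.055)^2.4 ≈ 0.964686
R_lin = 0.226966, G_lin = 0.057805, B_lin = 0.964686
L = 0.2126×R + 0.7152×G + 0.0722×B
L = 0.2126×0.226966 + 0.7152×0.057805 + 0.0722×0.964686
L ≈ 0.159246


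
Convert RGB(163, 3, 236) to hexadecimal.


R = 163 → A3 (hex)
G = 3 → 03 (hex)
B = 236 → EC (hex)
Hex = #A303EC


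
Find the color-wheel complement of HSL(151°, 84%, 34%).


Complement = opposite side of color wheel = hue + 180°
H' = (151 + 180) mod 360 = 331°
S and L unchanged.
= HSL(331°, 84%, 34%)


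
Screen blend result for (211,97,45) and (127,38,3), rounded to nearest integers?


Screen: C = 255 - (255-A)×(255-B)/255, rounded to nearest integer
R: 255 - (255-211)×(255-127)/255 = 255 - 5632/255 ≈ 255 - 22.086 = 232.914 → 233
G: 255 - (255-97)×(255-38)/255 = 255 - 34286/255 ≈ 255 - 134.455 = 120.545 → 121
B: 255 - (255-45)×(255-3)/255 = 255 - 52920/255 ≈ 255 - 207.529 = 47.471 → 47
= RGB(233, 121, 47)


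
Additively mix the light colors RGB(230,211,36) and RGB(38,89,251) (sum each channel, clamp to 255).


Additive: each channel = min(255, C₁+C₂)
R: 230+38 = 268 → 255
G: 211+89 = 300 → 255
B: 36+251 = 287 → 255
= RGB(255, 255, 255)


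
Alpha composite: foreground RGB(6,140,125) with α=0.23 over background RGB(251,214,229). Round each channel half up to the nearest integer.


C = α×F + (1-α)×B, with 1-α = 0.77
R: 0.23×6 + 0.77×251 = 1.38 + 193.27 = 194.65 → 195
G: 0.23×140 + 0.77×214 = 32.20 + 164.78 = 196.98 → 197
B: 0.23×125 + 0.77×229 = 28.75 + 176.33 = 205.08 → 205
= RGB(195, 197, 205)


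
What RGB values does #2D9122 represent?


2D → 45 (R)
91 → 145 (G)
22 → 34 (B)
= RGB(45, 145, 34)


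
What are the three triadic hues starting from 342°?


Triadic: equally spaced at 120° intervals
H1 = 342°
H2 = (342 + 120) mod 360 = 102°
H3 = (342 + 240) mod 360 = 222°
Triadic = 342°, 102°, 222°


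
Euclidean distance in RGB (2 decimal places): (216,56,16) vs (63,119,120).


d = √[(R₁-R₂)² + (G₁-G₂)² + (B₁-B₂)²]
d = √[(216-63)² + (56-119)² + (16-120)²]
d = √[23409 + 3969 + 10816]
d = √38194
d ≈ 195.43


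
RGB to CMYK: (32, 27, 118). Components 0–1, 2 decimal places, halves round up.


R'=32/255≈0.1255, G'=27/255≈0.1059, B'=118/255≈0.4627
K = 1 - max(R',G',B') = 1 - 118/255 = 137/255 = 0.53725… → 0.54
(1-R'-K)/(1-K) simplifies to (max-R)/max with max = 118:
C = (118-32)/118 = 86/118 = 0.72881… → 0.73
M = (118-27)/118 = 91/118 = 0.77118… → 0.77
Y = (118-118)/118 = 0/118 = 0 → 0.00
= CMYK(0.73, 0.77, 0.00, 0.54)


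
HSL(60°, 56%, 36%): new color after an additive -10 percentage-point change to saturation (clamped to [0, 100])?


Original S = 56%
Adjustment = -10 percentage points
New S = 56 + (-10) = 46
Clamp to [0, 100] → 46
= HSL(60°, 46%, 36%)


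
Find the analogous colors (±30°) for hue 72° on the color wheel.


Base hue: 72°
Left analog: (72 - 30) mod 360 = 42°
Right analog: (72 + 30) mod 360 = 102°
Analogous hues = 42° and 102°


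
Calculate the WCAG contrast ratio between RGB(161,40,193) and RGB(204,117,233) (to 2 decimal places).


Linearize each sRGB channel c=v/255: c/12.92 if c ≤ 0.04045 else ((c+0.055)/1.055)^2.4
L = 0.2126×R_lin + 0.7152×G_lin + 0.0722×B_lin
Color 1 (161,40,193):
  R=161: 161/255≈0.6314 > 0.04045 → ((0.6314+0.055)/1.055)^2.4 ≈ 0.35640
  G=40: 40/255≈0.1569 > 0.04045 → ((0.1569+0.055)/1.055)^2.4 ≈ 0.02122
  B=193: 193/255≈0.7569 > 0.04045 → ((0.7569+0.055)/1.055)^2.4 ≈ 0.53328
  L1 = 0.2126×0.35640 + 0.7152×0.02122 + 0.0722×0.53328 ≈ 0.12945
Color 2 (204,117,233):
  R=204: 204/255≈0.8000 > 0.04045 → ((0.8000+0.055)/1.055)^2.4 ≈ 0.60383
  G=117: 117/255≈0.4588 > 0.04045 → ((0.4588+0.055)/1.055)^2.4 ≈ 0.17789
  B=233: 233/255≈0.9137 > 0.04045 → ((0.9137+0.055)/1.055)^2.4 ≈ 0.81485
  L2 = 0.2126×0.60383 + 0.7152×0.17789 + 0.0722×0.81485 ≈ 0.31443
Lighter = 0.31443, Darker = 0.12945
Ratio = (L_lighter + 0.05) / (L_darker + 0.05)
Ratio = (0.31443 + 0.05) / (0.12945 + 0.05) = 0.36443 / 0.17945 ≈ 2.0308
Ratio ≈ 2.03:1


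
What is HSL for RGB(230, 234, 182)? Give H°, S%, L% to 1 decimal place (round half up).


Normalize: R'=230/255≈0.9020, G'=234/255≈0.9176, B'=182/255≈0.7137
Max=234/255, Min=182/255, Δ=Max-Min=52/255
L = (Max+Min)/2 = (234+182)/510 = 416/510 = 0.81568… → L = 81.6%
L > 0.5 → S = Δ/(2-Max-Min) = 52/(510-234-182) = 52/94 = 0.55319… → S = 55.3%
(the 1/255 factors cancel in S and H, so raw channel differences can be used)
Max is G' → H = 60 × ((B-R)/Δ + 2) = 60 × ((182-230)/52 + 2)
  -48/52 + 2 = -0.9230… + 2 = 1.0769…
  H = 60 × 1.0769… = 64.615…° → H = 64.6°
= HSL(64.6°, 55.3%, 81.6%)


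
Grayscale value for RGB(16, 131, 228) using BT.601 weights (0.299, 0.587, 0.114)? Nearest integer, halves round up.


Gray = 0.299×R + 0.587×G + 0.114×B
Gray = 0.299×16 + 0.587×131 + 0.114×228
Gray = 4.784 + 76.897 + 25.992
Gray = 107.673 → round half up → 108
Gray = 108


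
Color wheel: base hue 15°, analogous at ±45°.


Base hue: 15°
Left analog: (15 - 45) mod 360 = 330°
Right analog: (15 + 45) mod 360 = 60°
Analogous hues = 330° and 60°


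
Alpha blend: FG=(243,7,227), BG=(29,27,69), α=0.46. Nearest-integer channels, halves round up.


C = α×F + (1-α)×B, with 1-α = 0.54
R: 0.46×243 + 0.54×29 = 111.78 + 15.66 = 127.44 → 127
G: 0.46×7 + 0.54×27 = 3.22 + 14.58 = 17.80 → 18
B: 0.46×227 + 0.54×69 = 104.42 + 37.26 = 141.68 → 142
= RGB(127, 18, 142)


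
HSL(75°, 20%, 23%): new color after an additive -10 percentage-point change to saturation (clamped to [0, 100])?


Original S = 20%
Adjustment = -10 percentage points
New S = 20 + (-10) = 10
Clamp to [0, 100] → 10
= HSL(75°, 10%, 23%)


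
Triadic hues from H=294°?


Triadic: equally spaced at 120° intervals
H1 = 294°
H2 = (294 + 120) mod 360 = 54°
H3 = (294 + 240) mod 360 = 174°
Triadic = 294°, 54°, 174°


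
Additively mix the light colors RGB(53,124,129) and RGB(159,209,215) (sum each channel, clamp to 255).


Additive: each channel = min(255, C₁+C₂)
R: 53+159 = 212 → 212
G: 124+209 = 333 → 255
B: 129+215 = 344 → 255
= RGB(212, 255, 255)


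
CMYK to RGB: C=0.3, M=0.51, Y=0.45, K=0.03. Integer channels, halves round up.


R = 255 × (1-C) × (1-K) = 255 × 0.70 × 0.97 = 173.145 → 173
G = 255 × (1-M) × (1-K) = 255 × 0.49 × 0.97 = 121.2015 → 121
B = 255 × (1-Y) × (1-K) = 255 × 0.55 × 0.97 = 136.0425 → 136
= RGB(173, 121, 136)


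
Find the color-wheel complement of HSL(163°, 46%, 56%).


Complement = opposite side of color wheel = hue + 180°
H' = (163 + 180) mod 360 = 343°
S and L unchanged.
= HSL(343°, 46%, 56%)


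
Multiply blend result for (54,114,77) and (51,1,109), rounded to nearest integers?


Multiply: C = A×B/255, rounded to nearest integer
R: 54×51/255 = 2754/255 ≈ 10.800 → 11
G: 114×1/255 = 114/255 ≈ 0.447 → 0
B: 77×109/255 = 8393/255 ≈ 32.914 → 33
= RGB(11, 0, 33)


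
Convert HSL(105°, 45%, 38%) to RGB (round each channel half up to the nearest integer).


H=105°, S=0.45, L=0.38
C = (1-|2L-1|)×S = (1-|-0.24|)×0.45 = 0.342
H' = H/60 = 105/60 ≈ 1.7500; X = C×(1-|H' mod 2 - 1|) = 0.0855
m = L - C/2 = 0.38 - 0.171 = 0.209
Sector ⌊H'⌋ = 1 → (R',G',B') = (0.0855, 0.342, 0.0)
RGB = ((R'+m)×255, (G'+m)×255, (B'+m)×255) = (75.0975, 140.505, 53.295)
Round half up → RGB(75, 141, 53)


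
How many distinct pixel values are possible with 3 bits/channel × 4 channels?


Total bits = 3 bits/channel × 4 channels = 12 bits
Distinct pixel values = 2^12
= 4,096 pixel values


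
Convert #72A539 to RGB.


72 → 114 (R)
A5 → 165 (G)
39 → 57 (B)
= RGB(114, 165, 57)


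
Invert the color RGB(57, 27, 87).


Invert: (255-R, 255-G, 255-B)
R: 255-57 = 198
G: 255-27 = 228
B: 255-87 = 168
= RGB(198, 228, 168)


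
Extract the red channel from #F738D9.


Color: #F738D9
R = F7 = 247
G = 38 = 56
B = D9 = 217
Red = 247


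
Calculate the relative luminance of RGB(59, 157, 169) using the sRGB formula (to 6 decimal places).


Linearize each channel (sRGB transfer function): c = v/255; c_lin = c/12.92 if c ≤ 0.04045, else ((c+0.055)/1.055)^2.4
  R: 59/255 ≈ 0.231373 > 0.04045 → ((0.231373+0.055)/1.055)^2.4 ≈ 0.043735
  G: 157/255 ≈ 0.615686 > 0.04045 → ((0.615686+0.055)/1.055)^2.4 ≈ 0.337164
  B: 169/255 ≈ 0.662745 > 0.04045 → ((0.662745+0.055)/1.055)^2.4 ≈ 0.396755
R_lin = 0.043735, G_lin = 0.337164, B_lin = 0.396755
L = 0.2126×R + 0.7152×G + 0.0722×B
L = 0.2126×0.043735 + 0.7152×0.337164 + 0.0722×0.396755
L ≈ 0.279083


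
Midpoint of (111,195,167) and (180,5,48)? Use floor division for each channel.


Midpoint: each channel = ⌊(C₁+C₂)/2⌋
R: ⌊(111+180)/2⌋ = 145
G: ⌊(195+5)/2⌋ = 100
B: ⌊(167+48)/2⌋ = 107
= RGB(145, 100, 107)


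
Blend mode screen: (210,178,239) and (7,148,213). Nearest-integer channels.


Screen: C = 255 - (255-A)×(255-B)/255, rounded to nearest integer
R: 255 - (255-210)×(255-7)/255 = 255 - 11160/255 ≈ 255 - 43.765 = 211.235 → 211
G: 255 - (255-178)×(255-148)/255 = 255 - 8239/255 ≈ 255 - 32.310 = 222.690 → 223
B: 255 - (255-239)×(255-213)/255 = 255 - 672/255 ≈ 255 - 2.635 = 252.365 → 252
= RGB(211, 223, 252)


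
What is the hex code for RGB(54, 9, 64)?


R = 54 → 36 (hex)
G = 9 → 09 (hex)
B = 64 → 40 (hex)
Hex = #360940


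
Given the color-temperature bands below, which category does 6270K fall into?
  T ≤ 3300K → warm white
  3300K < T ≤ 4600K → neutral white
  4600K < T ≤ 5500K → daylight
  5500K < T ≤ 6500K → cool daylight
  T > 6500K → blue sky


Temperature: 6270K
5500K < 6270K ≤ 6500K → cool daylight
Classification: cool daylight


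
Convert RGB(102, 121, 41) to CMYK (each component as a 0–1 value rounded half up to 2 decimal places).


R'=102/255≈0.4000, G'=121/255≈0.4745, B'=41/255≈0.1608
K = 1 - max(R',G',B') = 1 - 121/255 = 134/255 = 0.52549… → 0.53
(1-R'-K)/(1-K) simplifies to (max-R)/max with max = 121:
C = (121-102)/121 = 19/121 = 0.15702… → 0.16
M = (121-121)/121 = 0/121 = 0 → 0.00
Y = (121-41)/121 = 80/121 = 0.66115… → 0.66
= CMYK(0.16, 0.00, 0.66, 0.53)


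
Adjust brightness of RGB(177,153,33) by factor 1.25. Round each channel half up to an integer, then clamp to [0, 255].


Multiply each channel by 1.25, round half up, clamp to [0, 255]
R: 177×1.25 = 221.25 → round → 221
G: 153×1.25 = 191.25 → round → 191
B: 33×1.25 = 41.25 → round → 41
= RGB(221, 191, 41)


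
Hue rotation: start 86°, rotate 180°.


New hue = (H + rotation) mod 360
New hue = (86 + 180) mod 360
= 266 mod 360
= 266°


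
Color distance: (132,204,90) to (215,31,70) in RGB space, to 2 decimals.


d = √[(R₁-R₂)² + (G₁-G₂)² + (B₁-B₂)²]
d = √[(132-215)² + (204-31)² + (90-70)²]
d = √[6889 + 29929 + 400]
d = √37218
d ≈ 192.92


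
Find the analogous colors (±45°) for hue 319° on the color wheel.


Base hue: 319°
Left analog: (319 - 45) mod 360 = 274°
Right analog: (319 + 45) mod 360 = 4°
Analogous hues = 274° and 4°


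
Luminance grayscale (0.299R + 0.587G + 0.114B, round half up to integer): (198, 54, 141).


Gray = 0.299×R + 0.587×G + 0.114×B
Gray = 0.299×198 + 0.587×54 + 0.114×141
Gray = 59.202 + 31.698 + 16.074
Gray = 106.974 → round half up → 107
Gray = 107


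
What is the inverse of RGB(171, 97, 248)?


Invert: (255-R, 255-G, 255-B)
R: 255-171 = 84
G: 255-97 = 158
B: 255-248 = 7
= RGB(84, 158, 7)


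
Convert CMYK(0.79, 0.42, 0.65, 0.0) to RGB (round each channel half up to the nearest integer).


R = 255 × (1-C) × (1-K) = 255 × 0.21 × 1.00 = 53.55 → 54
G = 255 × (1-M) × (1-K) = 255 × 0.58 × 1.00 = 147.9 → 148
B = 255 × (1-Y) × (1-K) = 255 × 0.35 × 1.00 = 89.25 → 89
= RGB(54, 148, 89)


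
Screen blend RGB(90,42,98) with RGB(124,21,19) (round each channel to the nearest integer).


Screen: C = 255 - (255-A)×(255-B)/255, rounded to nearest integer
R: 255 - (255-90)×(255-124)/255 = 255 - 21615/255 ≈ 255 - 84.765 = 170.235 → 170
G: 255 - (255-42)×(255-21)/255 = 255 - 49842/255 ≈ 255 - 195.459 = 59.541 → 60
B: 255 - (255-98)×(255-19)/255 = 255 - 37052/255 ≈ 255 - 145.302 = 109.698 → 110
= RGB(170, 60, 110)


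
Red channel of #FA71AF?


Color: #FA71AF
R = FA = 250
G = 71 = 113
B = AF = 175
Red = 250


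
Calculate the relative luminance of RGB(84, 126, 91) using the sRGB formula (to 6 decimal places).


Linearize each channel (sRGB transfer function): c = v/255; c_lin = c/12.92 if c ≤ 0.04045, else ((c+0.055)/1.055)^2.4
  R: 84/255 ≈ 0.329412 > 0.04045 → ((0.329412+0.055)/1.055)^2.4 ≈ 0.088656
  G: 126/255 ≈ 0.494118 > 0.04045 → ((0.494118+0.055)/1.055)^2.4 ≈ 0.208637
  B: 91/255 ≈ 0.356863 > 0.04045 → ((0.356863+0.055)/1.055)^2.4 ≈ 0.104616
R_lin = 0.088656, G_lin = 0.208637, B_lin = 0.104616
L = 0.2126×R + 0.7152×G + 0.0722×B
L = 0.2126×0.088656 + 0.7152×0.208637 + 0.0722×0.104616
L ≈ 0.175619


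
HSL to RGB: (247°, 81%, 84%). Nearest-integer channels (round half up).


H=247°, S=0.81, L=0.84
C = (1-|2L-1|)×S = (1-|0.68|)×0.81 = 0.2592
H' = H/60 = 247/60 ≈ 4.1167; X = C×(1-|H' mod 2 - 1|) = 0.03024
m = L - C/2 = 0.84 - 0.1296 = 0.7104
Sector ⌊H'⌋ = 4 → (R',G',B') = (0.03024, 0.0, 0.2592)
RGB = ((R'+m)×255, (G'+m)×255, (B'+m)×255) = (188.8632, 181.152, 247.248)
Round half up → RGB(189, 181, 247)


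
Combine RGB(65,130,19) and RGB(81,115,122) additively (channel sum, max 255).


Additive: each channel = min(255, C₁+C₂)
R: 65+81 = 146 → 146
G: 130+115 = 245 → 245
B: 19+122 = 141 → 141
= RGB(146, 245, 141)


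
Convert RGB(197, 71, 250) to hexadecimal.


R = 197 → C5 (hex)
G = 71 → 47 (hex)
B = 250 → FA (hex)
Hex = #C547FA


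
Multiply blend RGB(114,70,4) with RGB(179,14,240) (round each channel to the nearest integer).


Multiply: C = A×B/255, rounded to nearest integer
R: 114×179/255 = 20406/255 ≈ 80.024 → 80
G: 70×14/255 = 980/255 ≈ 3.843 → 4
B: 4×240/255 = 960/255 ≈ 3.765 → 4
= RGB(80, 4, 4)


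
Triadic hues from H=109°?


Triadic: equally spaced at 120° intervals
H1 = 109°
H2 = (109 + 120) mod 360 = 229°
H3 = (109 + 240) mod 360 = 349°
Triadic = 109°, 229°, 349°


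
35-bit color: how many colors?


Colors = 2^bits = 2^35
= 34,359,738,368 colors


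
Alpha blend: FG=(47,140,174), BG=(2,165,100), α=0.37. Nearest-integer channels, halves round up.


C = α×F + (1-α)×B, with 1-α = 0.63
R: 0.37×47 + 0.63×2 = 17.39 + 1.26 = 18.65 → 19
G: 0.37×140 + 0.63×165 = 51.80 + 103.95 = 155.75 → 156
B: 0.37×174 + 0.63×100 = 64.38 + 63.00 = 127.38 → 127
= RGB(19, 156, 127)


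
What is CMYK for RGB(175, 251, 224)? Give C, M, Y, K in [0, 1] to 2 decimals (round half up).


R'=175/255≈0.6863, G'=251/255≈0.9843, B'=224/255≈0.8784
K = 1 - max(R',G',B') = 1 - 251/255 = 4/255 = 0.01568… → 0.02
(1-R'-K)/(1-K) simplifies to (max-R)/max with max = 251:
C = (251-175)/251 = 76/251 = 0.30278… → 0.30
M = (251-251)/251 = 0/251 = 0 → 0.00
Y = (251-224)/251 = 27/251 = 0.10756… → 0.11
= CMYK(0.30, 0.00, 0.11, 0.02)


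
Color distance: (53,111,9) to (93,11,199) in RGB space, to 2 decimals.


d = √[(R₁-R₂)² + (G₁-G₂)² + (B₁-B₂)²]
d = √[(53-93)² + (111-11)² + (9-199)²]
d = √[1600 + 10000 + 36100]
d = √47700
d ≈ 218.40


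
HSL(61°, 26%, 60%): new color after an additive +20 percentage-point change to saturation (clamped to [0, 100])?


Original S = 26%
Adjustment = +20 percentage points
New S = 26 + (20) = 46
Clamp to [0, 100] → 46
= HSL(61°, 46%, 60%)


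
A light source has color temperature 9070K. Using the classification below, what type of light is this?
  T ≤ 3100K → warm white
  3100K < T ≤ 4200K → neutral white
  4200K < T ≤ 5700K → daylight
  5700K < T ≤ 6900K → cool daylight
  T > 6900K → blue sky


Temperature: 9070K
9070K > 6900K → blue sky
Classification: blue sky


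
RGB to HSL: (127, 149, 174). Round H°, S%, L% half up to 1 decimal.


Normalize: R'=127/255≈0.4980, G'=149/255≈0.5843, B'=174/255≈0.6824
Max=174/255, Min=127/255, Δ=Max-Min=47/255
L = (Max+Min)/2 = (174+127)/510 = 301/510 = 0.59019… → L = 59.0%
L > 0.5 → S = Δ/(2-Max-Min) = 47/(510-174-127) = 47/209 = 0.22488… → S = 22.5%
(the 1/255 factors cancel in S and H, so raw channel differences can be used)
Max is B' → H = 60 × ((R-G)/Δ + 4) = 60 × ((127-149)/47 + 4)
  -22/47 + 4 = -0.4680… + 4 = 3.5319…
  H = 60 × 3.5319… = 211.914…° → H = 211.9°
= HSL(211.9°, 22.5%, 59.0%)


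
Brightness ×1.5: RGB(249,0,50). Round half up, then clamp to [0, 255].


Multiply each channel by 1.5, round half up, clamp to [0, 255]
R: 249×1.5 = 373.5 → round → 374 → clamp → 255
G: 0×1.5 = 0
B: 50×1.5 = 75
= RGB(255, 0, 75)


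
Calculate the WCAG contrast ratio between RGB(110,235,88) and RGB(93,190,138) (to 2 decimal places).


Linearize each sRGB channel c=v/255: c/12.92 if c ≤ 0.04045 else ((c+0.055)/1.055)^2.4
L = 0.2126×R_lin + 0.7152×G_lin + 0.0722×B_lin
Color 1 (110,235,88):
  R=110: 110/255≈0.4314 > 0.04045 → ((0.4314+0.055)/1.055)^2.4 ≈ 0.15593
  G=235: 235/255≈0.9216 > 0.04045 → ((0.9216+0.055)/1.055)^2.4 ≈ 0.83077
  B=88: 88/255≈0.3451 > 0.04045 → ((0.3451+0.055)/1.055)^2.4 ≈ 0.09759
  L1 = 0.2126×0.15593 + 0.7152×0.83077 + 0.0722×0.09759 ≈ 0.63436
Color 2 (93,190,138):
  R=93: 93/255≈0.3647 > 0.04045 → ((0.3647+0.055)/1.055)^2.4 ≈ 0.10946
  G=190: 190/255≈0.7451 > 0.04045 → ((0.7451+0.055)/1.055)^2.4 ≈ 0.51492
  B=138: 138/255≈0.5412 > 0.04045 → ((0.5412+0.055)/1.055)^2.4 ≈ 0.25415
  L2 = 0.2126×0.10946 + 0.7152×0.51492 + 0.0722×0.25415 ≈ 0.40989
Lighter = 0.63436, Darker = 0.40989
Ratio = (L_lighter + 0.05) / (L_darker + 0.05)
Ratio = (0.63436 + 0.05) / (0.40989 + 0.05) = 0.68436 / 0.45989 ≈ 1.4881
Ratio ≈ 1.49:1
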